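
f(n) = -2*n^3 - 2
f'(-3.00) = -54.00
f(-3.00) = 52.00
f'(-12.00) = -864.00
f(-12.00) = 3454.00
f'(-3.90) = -91.26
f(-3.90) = 116.64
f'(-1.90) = -21.66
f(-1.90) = 11.72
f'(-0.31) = -0.58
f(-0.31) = -1.94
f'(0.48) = -1.38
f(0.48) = -2.22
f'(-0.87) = -4.54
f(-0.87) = -0.68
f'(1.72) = -17.75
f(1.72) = -12.18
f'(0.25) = -0.38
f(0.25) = -2.03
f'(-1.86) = -20.76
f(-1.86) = 10.87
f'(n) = -6*n^2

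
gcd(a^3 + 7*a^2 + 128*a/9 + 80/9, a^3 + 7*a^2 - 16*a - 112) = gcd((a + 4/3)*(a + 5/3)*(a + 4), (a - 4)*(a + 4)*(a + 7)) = a + 4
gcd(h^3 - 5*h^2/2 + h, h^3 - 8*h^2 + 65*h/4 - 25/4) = h - 1/2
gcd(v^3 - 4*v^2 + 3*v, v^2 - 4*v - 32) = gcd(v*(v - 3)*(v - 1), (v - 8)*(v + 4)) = 1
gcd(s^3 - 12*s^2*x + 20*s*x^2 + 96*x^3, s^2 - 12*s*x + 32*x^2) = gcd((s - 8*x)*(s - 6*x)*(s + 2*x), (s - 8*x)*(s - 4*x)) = -s + 8*x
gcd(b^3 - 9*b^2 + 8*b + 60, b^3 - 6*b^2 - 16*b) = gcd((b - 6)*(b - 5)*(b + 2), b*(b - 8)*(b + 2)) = b + 2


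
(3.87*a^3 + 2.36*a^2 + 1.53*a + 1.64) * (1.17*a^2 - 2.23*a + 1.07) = 4.5279*a^5 - 5.8689*a^4 + 0.668200000000001*a^3 + 1.0321*a^2 - 2.0201*a + 1.7548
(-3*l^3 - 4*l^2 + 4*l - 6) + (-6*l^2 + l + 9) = -3*l^3 - 10*l^2 + 5*l + 3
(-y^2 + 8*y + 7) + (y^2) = 8*y + 7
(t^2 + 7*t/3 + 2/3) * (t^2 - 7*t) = t^4 - 14*t^3/3 - 47*t^2/3 - 14*t/3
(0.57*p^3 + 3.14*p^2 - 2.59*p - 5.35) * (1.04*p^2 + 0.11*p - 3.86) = 0.5928*p^5 + 3.3283*p^4 - 4.5484*p^3 - 17.9693*p^2 + 9.4089*p + 20.651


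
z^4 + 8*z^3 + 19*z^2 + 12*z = z*(z + 1)*(z + 3)*(z + 4)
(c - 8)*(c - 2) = c^2 - 10*c + 16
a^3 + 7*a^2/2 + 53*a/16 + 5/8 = (a + 1/4)*(a + 5/4)*(a + 2)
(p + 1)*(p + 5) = p^2 + 6*p + 5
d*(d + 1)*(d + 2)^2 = d^4 + 5*d^3 + 8*d^2 + 4*d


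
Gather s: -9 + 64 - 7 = 48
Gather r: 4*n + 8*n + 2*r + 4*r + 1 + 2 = 12*n + 6*r + 3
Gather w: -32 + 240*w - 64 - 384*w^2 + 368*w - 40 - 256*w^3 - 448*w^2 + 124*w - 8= -256*w^3 - 832*w^2 + 732*w - 144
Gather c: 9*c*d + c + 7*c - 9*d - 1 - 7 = c*(9*d + 8) - 9*d - 8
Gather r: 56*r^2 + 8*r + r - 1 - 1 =56*r^2 + 9*r - 2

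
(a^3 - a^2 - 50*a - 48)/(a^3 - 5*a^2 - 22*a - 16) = (a + 6)/(a + 2)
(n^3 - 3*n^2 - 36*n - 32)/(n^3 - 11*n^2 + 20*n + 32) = (n + 4)/(n - 4)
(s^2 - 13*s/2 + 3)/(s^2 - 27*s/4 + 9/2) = 2*(2*s - 1)/(4*s - 3)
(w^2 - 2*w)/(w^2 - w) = (w - 2)/(w - 1)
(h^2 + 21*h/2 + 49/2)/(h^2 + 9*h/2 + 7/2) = (h + 7)/(h + 1)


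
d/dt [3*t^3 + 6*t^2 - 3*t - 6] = 9*t^2 + 12*t - 3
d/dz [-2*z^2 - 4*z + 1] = -4*z - 4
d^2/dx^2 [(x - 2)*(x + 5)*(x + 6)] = 6*x + 18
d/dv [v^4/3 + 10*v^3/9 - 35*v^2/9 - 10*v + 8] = 4*v^3/3 + 10*v^2/3 - 70*v/9 - 10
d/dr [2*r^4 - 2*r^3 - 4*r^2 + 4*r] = 8*r^3 - 6*r^2 - 8*r + 4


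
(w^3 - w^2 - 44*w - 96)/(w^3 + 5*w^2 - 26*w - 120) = (w^2 - 5*w - 24)/(w^2 + w - 30)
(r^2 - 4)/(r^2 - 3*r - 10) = (r - 2)/(r - 5)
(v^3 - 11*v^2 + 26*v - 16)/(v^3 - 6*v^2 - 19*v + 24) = (v - 2)/(v + 3)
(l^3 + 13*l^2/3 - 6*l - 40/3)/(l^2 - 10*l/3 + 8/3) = (3*l^2 + 19*l + 20)/(3*l - 4)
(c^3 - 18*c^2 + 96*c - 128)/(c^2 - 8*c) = c - 10 + 16/c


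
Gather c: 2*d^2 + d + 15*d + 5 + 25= 2*d^2 + 16*d + 30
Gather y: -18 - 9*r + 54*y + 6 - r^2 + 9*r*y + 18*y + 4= -r^2 - 9*r + y*(9*r + 72) - 8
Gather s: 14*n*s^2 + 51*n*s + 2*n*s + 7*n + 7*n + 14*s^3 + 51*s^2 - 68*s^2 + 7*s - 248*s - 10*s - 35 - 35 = 14*n + 14*s^3 + s^2*(14*n - 17) + s*(53*n - 251) - 70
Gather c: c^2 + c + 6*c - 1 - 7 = c^2 + 7*c - 8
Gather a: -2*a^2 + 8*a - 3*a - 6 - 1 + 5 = -2*a^2 + 5*a - 2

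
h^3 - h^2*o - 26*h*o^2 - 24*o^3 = (h - 6*o)*(h + o)*(h + 4*o)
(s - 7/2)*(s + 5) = s^2 + 3*s/2 - 35/2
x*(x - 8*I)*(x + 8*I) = x^3 + 64*x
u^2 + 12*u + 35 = (u + 5)*(u + 7)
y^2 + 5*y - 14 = (y - 2)*(y + 7)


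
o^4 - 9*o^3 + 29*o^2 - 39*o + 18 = (o - 3)^2*(o - 2)*(o - 1)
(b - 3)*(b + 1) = b^2 - 2*b - 3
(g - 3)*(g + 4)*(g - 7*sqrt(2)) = g^3 - 7*sqrt(2)*g^2 + g^2 - 12*g - 7*sqrt(2)*g + 84*sqrt(2)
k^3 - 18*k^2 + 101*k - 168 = (k - 8)*(k - 7)*(k - 3)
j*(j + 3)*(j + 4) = j^3 + 7*j^2 + 12*j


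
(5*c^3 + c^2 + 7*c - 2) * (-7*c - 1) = -35*c^4 - 12*c^3 - 50*c^2 + 7*c + 2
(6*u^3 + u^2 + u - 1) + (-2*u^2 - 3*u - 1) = 6*u^3 - u^2 - 2*u - 2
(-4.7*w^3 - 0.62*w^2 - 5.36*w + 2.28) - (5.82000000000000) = -4.7*w^3 - 0.62*w^2 - 5.36*w - 3.54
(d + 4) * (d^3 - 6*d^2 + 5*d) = d^4 - 2*d^3 - 19*d^2 + 20*d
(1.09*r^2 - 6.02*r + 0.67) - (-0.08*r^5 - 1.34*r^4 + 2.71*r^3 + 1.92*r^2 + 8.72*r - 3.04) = 0.08*r^5 + 1.34*r^4 - 2.71*r^3 - 0.83*r^2 - 14.74*r + 3.71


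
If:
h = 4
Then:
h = 4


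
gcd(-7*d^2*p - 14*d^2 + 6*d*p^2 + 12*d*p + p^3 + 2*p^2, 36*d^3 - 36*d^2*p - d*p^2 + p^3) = -d + p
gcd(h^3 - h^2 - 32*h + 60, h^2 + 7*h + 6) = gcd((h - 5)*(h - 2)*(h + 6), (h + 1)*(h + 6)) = h + 6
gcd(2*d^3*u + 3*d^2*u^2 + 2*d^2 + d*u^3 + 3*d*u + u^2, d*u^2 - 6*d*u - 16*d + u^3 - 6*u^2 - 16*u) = d + u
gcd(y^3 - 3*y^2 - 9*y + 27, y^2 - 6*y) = 1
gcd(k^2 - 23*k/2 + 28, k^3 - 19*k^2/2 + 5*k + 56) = k^2 - 23*k/2 + 28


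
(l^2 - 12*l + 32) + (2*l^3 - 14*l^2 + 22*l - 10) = 2*l^3 - 13*l^2 + 10*l + 22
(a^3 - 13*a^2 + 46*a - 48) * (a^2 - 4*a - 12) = a^5 - 17*a^4 + 86*a^3 - 76*a^2 - 360*a + 576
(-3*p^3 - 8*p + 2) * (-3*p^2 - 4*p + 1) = 9*p^5 + 12*p^4 + 21*p^3 + 26*p^2 - 16*p + 2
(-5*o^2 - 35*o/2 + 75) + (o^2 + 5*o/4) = -4*o^2 - 65*o/4 + 75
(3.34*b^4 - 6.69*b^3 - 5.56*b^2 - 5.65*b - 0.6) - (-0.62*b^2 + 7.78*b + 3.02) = 3.34*b^4 - 6.69*b^3 - 4.94*b^2 - 13.43*b - 3.62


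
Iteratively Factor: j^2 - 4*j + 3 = (j - 3)*(j - 1)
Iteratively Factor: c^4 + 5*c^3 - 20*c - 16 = (c + 2)*(c^3 + 3*c^2 - 6*c - 8) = (c + 2)*(c + 4)*(c^2 - c - 2) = (c - 2)*(c + 2)*(c + 4)*(c + 1)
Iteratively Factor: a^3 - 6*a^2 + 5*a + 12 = (a - 3)*(a^2 - 3*a - 4) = (a - 4)*(a - 3)*(a + 1)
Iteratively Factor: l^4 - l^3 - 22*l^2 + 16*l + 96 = (l + 2)*(l^3 - 3*l^2 - 16*l + 48) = (l - 4)*(l + 2)*(l^2 + l - 12) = (l - 4)*(l + 2)*(l + 4)*(l - 3)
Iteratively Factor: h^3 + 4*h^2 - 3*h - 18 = (h + 3)*(h^2 + h - 6) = (h + 3)^2*(h - 2)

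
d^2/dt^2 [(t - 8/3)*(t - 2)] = 2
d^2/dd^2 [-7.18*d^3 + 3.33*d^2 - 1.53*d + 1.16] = 6.66 - 43.08*d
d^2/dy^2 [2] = 0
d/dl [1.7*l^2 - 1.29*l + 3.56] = 3.4*l - 1.29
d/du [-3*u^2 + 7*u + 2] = 7 - 6*u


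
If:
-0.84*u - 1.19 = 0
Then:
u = -1.42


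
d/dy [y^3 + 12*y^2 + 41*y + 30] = 3*y^2 + 24*y + 41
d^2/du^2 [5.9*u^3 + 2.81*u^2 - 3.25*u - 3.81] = 35.4*u + 5.62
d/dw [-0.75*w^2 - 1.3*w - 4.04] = -1.5*w - 1.3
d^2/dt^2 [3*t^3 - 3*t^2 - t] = 18*t - 6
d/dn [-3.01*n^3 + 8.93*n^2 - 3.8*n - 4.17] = -9.03*n^2 + 17.86*n - 3.8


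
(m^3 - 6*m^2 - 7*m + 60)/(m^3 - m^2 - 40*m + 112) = (m^2 - 2*m - 15)/(m^2 + 3*m - 28)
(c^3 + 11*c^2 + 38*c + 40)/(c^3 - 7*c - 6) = (c^2 + 9*c + 20)/(c^2 - 2*c - 3)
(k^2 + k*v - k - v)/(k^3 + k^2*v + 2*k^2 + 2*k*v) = (k - 1)/(k*(k + 2))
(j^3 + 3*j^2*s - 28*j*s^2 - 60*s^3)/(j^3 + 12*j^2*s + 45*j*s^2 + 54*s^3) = (j^2 - 3*j*s - 10*s^2)/(j^2 + 6*j*s + 9*s^2)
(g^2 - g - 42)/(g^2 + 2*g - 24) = (g - 7)/(g - 4)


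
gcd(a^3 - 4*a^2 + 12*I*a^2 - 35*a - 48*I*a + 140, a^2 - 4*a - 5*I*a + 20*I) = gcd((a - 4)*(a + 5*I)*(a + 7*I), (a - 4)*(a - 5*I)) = a - 4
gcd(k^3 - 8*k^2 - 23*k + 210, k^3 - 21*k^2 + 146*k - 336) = k^2 - 13*k + 42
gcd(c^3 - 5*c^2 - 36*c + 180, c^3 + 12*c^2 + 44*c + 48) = c + 6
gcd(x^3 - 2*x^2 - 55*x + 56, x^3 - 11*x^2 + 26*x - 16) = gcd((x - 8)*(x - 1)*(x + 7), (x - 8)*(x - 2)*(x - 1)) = x^2 - 9*x + 8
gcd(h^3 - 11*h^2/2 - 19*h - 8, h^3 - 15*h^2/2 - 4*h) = h^2 - 15*h/2 - 4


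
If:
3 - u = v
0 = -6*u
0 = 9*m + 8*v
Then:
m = -8/3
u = 0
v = 3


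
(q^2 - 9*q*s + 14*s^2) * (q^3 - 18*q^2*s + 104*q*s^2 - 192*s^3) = q^5 - 27*q^4*s + 280*q^3*s^2 - 1380*q^2*s^3 + 3184*q*s^4 - 2688*s^5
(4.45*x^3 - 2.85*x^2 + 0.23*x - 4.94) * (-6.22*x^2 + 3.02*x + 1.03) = -27.679*x^5 + 31.166*x^4 - 5.4541*x^3 + 28.4859*x^2 - 14.6819*x - 5.0882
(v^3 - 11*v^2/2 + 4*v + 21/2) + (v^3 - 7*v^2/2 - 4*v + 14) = 2*v^3 - 9*v^2 + 49/2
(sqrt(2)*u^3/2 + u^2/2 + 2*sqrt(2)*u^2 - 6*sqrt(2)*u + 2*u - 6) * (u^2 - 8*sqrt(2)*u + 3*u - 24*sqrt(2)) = sqrt(2)*u^5/2 - 15*u^4/2 + 7*sqrt(2)*u^4/2 - 105*u^3/2 - 4*sqrt(2)*u^3 - 46*sqrt(2)*u^2 + 270*u + 144*sqrt(2)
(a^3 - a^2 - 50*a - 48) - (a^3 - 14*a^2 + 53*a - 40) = 13*a^2 - 103*a - 8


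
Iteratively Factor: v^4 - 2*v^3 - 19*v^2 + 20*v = (v - 5)*(v^3 + 3*v^2 - 4*v) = (v - 5)*(v + 4)*(v^2 - v) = v*(v - 5)*(v + 4)*(v - 1)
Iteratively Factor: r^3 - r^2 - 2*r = (r + 1)*(r^2 - 2*r) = (r - 2)*(r + 1)*(r)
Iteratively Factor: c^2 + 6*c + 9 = (c + 3)*(c + 3)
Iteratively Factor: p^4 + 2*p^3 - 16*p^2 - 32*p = (p + 2)*(p^3 - 16*p) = (p + 2)*(p + 4)*(p^2 - 4*p) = p*(p + 2)*(p + 4)*(p - 4)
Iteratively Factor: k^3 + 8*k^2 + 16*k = (k + 4)*(k^2 + 4*k) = (k + 4)^2*(k)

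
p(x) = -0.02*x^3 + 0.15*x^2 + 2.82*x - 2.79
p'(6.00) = 2.46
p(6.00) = 15.21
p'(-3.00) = 1.38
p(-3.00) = -9.36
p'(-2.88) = 1.46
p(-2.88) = -9.19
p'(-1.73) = 2.12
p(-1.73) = -7.12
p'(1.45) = 3.13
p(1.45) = 1.55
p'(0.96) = 3.05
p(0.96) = 0.04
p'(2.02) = 3.18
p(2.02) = 3.35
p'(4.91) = 2.85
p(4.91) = 12.30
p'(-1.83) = 2.07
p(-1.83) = -7.33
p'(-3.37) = 1.13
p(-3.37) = -9.82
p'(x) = -0.06*x^2 + 0.3*x + 2.82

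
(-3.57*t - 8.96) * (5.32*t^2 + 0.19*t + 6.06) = -18.9924*t^3 - 48.3455*t^2 - 23.3366*t - 54.2976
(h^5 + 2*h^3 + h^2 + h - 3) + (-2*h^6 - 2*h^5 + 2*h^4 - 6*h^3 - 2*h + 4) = -2*h^6 - h^5 + 2*h^4 - 4*h^3 + h^2 - h + 1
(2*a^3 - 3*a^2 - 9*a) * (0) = 0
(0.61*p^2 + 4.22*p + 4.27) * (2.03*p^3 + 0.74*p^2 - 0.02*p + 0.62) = 1.2383*p^5 + 9.018*p^4 + 11.7787*p^3 + 3.4536*p^2 + 2.531*p + 2.6474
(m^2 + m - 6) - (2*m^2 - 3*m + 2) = -m^2 + 4*m - 8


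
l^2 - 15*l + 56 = (l - 8)*(l - 7)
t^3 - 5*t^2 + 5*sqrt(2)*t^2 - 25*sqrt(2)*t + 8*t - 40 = (t - 5)*(t + sqrt(2))*(t + 4*sqrt(2))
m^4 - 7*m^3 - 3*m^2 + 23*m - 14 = (m - 7)*(m - 1)^2*(m + 2)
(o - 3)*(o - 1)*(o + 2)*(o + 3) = o^4 + o^3 - 11*o^2 - 9*o + 18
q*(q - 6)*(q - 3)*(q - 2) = q^4 - 11*q^3 + 36*q^2 - 36*q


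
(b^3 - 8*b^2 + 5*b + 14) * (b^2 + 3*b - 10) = b^5 - 5*b^4 - 29*b^3 + 109*b^2 - 8*b - 140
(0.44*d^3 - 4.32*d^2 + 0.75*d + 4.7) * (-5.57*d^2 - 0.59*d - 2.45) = -2.4508*d^5 + 23.8028*d^4 - 2.7067*d^3 - 16.0375*d^2 - 4.6105*d - 11.515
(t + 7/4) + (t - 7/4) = 2*t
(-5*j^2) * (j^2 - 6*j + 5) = -5*j^4 + 30*j^3 - 25*j^2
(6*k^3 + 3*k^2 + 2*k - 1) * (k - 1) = 6*k^4 - 3*k^3 - k^2 - 3*k + 1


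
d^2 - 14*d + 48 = (d - 8)*(d - 6)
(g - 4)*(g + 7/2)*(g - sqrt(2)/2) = g^3 - sqrt(2)*g^2/2 - g^2/2 - 14*g + sqrt(2)*g/4 + 7*sqrt(2)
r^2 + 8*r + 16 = (r + 4)^2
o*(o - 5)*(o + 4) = o^3 - o^2 - 20*o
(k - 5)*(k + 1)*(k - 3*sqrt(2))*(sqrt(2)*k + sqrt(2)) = sqrt(2)*k^4 - 6*k^3 - 3*sqrt(2)*k^3 - 9*sqrt(2)*k^2 + 18*k^2 - 5*sqrt(2)*k + 54*k + 30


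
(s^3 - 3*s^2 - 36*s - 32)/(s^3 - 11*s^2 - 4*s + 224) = (s + 1)/(s - 7)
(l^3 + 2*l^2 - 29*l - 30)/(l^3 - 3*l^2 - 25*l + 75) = (l^2 + 7*l + 6)/(l^2 + 2*l - 15)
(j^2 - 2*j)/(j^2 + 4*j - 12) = j/(j + 6)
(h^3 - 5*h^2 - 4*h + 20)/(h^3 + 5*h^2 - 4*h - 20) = (h - 5)/(h + 5)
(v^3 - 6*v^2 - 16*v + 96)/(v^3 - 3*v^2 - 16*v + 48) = (v - 6)/(v - 3)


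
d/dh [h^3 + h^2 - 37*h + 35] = 3*h^2 + 2*h - 37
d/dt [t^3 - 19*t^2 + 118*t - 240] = 3*t^2 - 38*t + 118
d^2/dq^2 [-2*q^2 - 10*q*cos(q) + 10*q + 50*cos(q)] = 10*q*cos(q) + 20*sin(q) - 50*cos(q) - 4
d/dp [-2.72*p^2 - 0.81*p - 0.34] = -5.44*p - 0.81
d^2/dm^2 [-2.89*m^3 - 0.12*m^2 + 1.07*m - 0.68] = -17.34*m - 0.24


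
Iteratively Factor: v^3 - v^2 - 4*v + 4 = (v - 1)*(v^2 - 4) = (v - 1)*(v + 2)*(v - 2)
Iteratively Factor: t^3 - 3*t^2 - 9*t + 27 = (t + 3)*(t^2 - 6*t + 9) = (t - 3)*(t + 3)*(t - 3)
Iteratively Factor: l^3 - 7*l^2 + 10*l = (l)*(l^2 - 7*l + 10) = l*(l - 5)*(l - 2)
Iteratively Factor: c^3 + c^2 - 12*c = (c - 3)*(c^2 + 4*c) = (c - 3)*(c + 4)*(c)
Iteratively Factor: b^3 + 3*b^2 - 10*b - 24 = (b + 2)*(b^2 + b - 12) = (b + 2)*(b + 4)*(b - 3)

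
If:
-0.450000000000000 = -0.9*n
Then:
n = 0.50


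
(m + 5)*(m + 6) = m^2 + 11*m + 30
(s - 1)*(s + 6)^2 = s^3 + 11*s^2 + 24*s - 36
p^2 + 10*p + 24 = (p + 4)*(p + 6)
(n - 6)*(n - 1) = n^2 - 7*n + 6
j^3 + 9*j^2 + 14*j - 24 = (j - 1)*(j + 4)*(j + 6)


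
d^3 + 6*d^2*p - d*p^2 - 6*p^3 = (d - p)*(d + p)*(d + 6*p)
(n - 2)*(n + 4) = n^2 + 2*n - 8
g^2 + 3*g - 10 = (g - 2)*(g + 5)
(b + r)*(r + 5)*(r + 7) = b*r^2 + 12*b*r + 35*b + r^3 + 12*r^2 + 35*r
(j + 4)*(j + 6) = j^2 + 10*j + 24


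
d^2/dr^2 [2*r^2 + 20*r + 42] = 4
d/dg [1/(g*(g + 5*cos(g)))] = (5*g*sin(g) - 2*g - 5*cos(g))/(g^2*(g + 5*cos(g))^2)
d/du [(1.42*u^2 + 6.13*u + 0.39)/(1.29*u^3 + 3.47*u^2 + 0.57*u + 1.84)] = (-1.8318*u^4 - 15.8154*u^3 - 21.971*u^2 + 2.519*u + 11.0569)/(1.6641*u^6 + 8.9526*u^5 + 13.5115*u^4 + 8.703*u^3 + 13.0945*u^2 + 2.0976*u + 3.3856)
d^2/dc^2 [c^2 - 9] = 2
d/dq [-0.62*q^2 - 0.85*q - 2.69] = -1.24*q - 0.85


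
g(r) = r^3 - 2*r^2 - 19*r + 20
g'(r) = 3*r^2 - 4*r - 19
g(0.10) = 18.08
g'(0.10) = -19.37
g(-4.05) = -2.29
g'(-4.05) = 46.41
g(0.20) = 16.13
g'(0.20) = -19.68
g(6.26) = 68.00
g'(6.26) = 73.52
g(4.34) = -18.38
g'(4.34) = 20.15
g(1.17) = -3.37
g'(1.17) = -19.57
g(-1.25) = 38.67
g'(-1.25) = -9.31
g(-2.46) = 39.75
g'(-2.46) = 8.99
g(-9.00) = -700.00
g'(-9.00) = 260.00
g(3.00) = -28.00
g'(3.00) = -4.00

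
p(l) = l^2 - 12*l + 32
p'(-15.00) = -42.00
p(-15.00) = 437.00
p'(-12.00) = -36.00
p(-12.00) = 320.00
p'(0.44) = -11.12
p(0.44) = 26.91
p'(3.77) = -4.46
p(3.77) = 0.97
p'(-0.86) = -13.72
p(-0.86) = 43.06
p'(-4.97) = -21.94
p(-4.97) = 116.34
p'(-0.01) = -12.02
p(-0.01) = 32.12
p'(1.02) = -9.96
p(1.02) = 20.80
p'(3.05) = -5.90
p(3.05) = 4.70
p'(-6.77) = -25.54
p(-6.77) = 159.07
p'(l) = 2*l - 12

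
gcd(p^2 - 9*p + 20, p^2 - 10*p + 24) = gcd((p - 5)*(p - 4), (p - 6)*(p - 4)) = p - 4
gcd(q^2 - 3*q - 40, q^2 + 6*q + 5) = q + 5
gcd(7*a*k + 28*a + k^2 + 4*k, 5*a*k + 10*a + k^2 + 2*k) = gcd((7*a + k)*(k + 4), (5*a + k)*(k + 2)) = 1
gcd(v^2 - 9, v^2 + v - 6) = v + 3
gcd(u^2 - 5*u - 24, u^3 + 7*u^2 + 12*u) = u + 3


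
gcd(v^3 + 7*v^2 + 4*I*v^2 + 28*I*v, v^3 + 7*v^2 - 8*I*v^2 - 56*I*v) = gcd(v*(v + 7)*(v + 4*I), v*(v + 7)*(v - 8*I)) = v^2 + 7*v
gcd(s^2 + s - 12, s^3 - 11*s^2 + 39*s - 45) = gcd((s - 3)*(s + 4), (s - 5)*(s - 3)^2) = s - 3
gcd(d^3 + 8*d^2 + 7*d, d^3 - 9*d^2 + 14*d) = d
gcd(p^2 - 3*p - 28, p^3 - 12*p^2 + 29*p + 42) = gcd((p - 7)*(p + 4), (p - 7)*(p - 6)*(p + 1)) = p - 7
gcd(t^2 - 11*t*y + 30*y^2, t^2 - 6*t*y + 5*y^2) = -t + 5*y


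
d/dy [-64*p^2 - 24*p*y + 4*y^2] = -24*p + 8*y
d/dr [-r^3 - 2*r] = -3*r^2 - 2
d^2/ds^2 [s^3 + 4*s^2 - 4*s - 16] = 6*s + 8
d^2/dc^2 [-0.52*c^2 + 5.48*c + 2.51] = -1.04000000000000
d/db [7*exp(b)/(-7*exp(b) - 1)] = -7*exp(b)/(7*exp(b) + 1)^2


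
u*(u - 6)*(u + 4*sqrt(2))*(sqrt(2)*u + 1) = sqrt(2)*u^4 - 6*sqrt(2)*u^3 + 9*u^3 - 54*u^2 + 4*sqrt(2)*u^2 - 24*sqrt(2)*u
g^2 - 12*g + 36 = (g - 6)^2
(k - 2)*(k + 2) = k^2 - 4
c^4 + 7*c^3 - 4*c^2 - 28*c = c*(c - 2)*(c + 2)*(c + 7)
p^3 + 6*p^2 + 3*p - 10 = (p - 1)*(p + 2)*(p + 5)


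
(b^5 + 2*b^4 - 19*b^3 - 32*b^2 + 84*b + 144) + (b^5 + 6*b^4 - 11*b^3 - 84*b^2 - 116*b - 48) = 2*b^5 + 8*b^4 - 30*b^3 - 116*b^2 - 32*b + 96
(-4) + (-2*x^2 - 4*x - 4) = -2*x^2 - 4*x - 8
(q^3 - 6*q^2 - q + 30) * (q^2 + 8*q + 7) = q^5 + 2*q^4 - 42*q^3 - 20*q^2 + 233*q + 210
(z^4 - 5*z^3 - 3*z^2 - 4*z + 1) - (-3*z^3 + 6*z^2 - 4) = z^4 - 2*z^3 - 9*z^2 - 4*z + 5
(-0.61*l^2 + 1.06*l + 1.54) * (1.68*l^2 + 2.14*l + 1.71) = -1.0248*l^4 + 0.4754*l^3 + 3.8125*l^2 + 5.1082*l + 2.6334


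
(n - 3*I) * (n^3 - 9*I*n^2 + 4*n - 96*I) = n^4 - 12*I*n^3 - 23*n^2 - 108*I*n - 288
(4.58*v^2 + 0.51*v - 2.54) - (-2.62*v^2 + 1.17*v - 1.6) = 7.2*v^2 - 0.66*v - 0.94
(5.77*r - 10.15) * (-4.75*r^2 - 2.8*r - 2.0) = -27.4075*r^3 + 32.0565*r^2 + 16.88*r + 20.3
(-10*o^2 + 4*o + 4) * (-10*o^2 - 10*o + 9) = 100*o^4 + 60*o^3 - 170*o^2 - 4*o + 36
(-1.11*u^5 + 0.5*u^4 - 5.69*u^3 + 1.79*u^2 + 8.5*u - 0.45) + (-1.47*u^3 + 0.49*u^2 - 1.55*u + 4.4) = -1.11*u^5 + 0.5*u^4 - 7.16*u^3 + 2.28*u^2 + 6.95*u + 3.95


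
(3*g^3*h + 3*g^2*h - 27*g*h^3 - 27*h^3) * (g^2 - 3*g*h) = 3*g^5*h - 9*g^4*h^2 + 3*g^4*h - 27*g^3*h^3 - 9*g^3*h^2 + 81*g^2*h^4 - 27*g^2*h^3 + 81*g*h^4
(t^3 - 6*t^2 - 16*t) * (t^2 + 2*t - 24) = t^5 - 4*t^4 - 52*t^3 + 112*t^2 + 384*t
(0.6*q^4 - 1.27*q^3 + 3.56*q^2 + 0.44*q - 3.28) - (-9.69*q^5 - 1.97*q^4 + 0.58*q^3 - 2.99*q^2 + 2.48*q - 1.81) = 9.69*q^5 + 2.57*q^4 - 1.85*q^3 + 6.55*q^2 - 2.04*q - 1.47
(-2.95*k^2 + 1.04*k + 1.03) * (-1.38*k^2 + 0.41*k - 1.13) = 4.071*k^4 - 2.6447*k^3 + 2.3385*k^2 - 0.7529*k - 1.1639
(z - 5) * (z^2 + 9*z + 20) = z^3 + 4*z^2 - 25*z - 100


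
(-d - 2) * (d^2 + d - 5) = -d^3 - 3*d^2 + 3*d + 10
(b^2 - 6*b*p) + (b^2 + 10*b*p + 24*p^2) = 2*b^2 + 4*b*p + 24*p^2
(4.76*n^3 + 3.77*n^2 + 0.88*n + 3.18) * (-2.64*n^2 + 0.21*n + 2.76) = -12.5664*n^5 - 8.9532*n^4 + 11.6061*n^3 + 2.1948*n^2 + 3.0966*n + 8.7768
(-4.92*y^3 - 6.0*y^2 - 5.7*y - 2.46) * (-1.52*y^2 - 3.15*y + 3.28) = 7.4784*y^5 + 24.618*y^4 + 11.4264*y^3 + 2.0142*y^2 - 10.947*y - 8.0688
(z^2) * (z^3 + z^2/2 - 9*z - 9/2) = z^5 + z^4/2 - 9*z^3 - 9*z^2/2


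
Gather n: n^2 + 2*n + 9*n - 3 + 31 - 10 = n^2 + 11*n + 18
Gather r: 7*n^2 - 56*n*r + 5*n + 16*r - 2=7*n^2 + 5*n + r*(16 - 56*n) - 2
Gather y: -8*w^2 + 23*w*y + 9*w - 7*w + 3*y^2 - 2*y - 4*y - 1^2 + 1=-8*w^2 + 2*w + 3*y^2 + y*(23*w - 6)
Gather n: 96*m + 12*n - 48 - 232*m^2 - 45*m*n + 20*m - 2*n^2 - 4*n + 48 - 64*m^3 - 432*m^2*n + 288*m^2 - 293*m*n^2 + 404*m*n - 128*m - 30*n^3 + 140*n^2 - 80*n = -64*m^3 + 56*m^2 - 12*m - 30*n^3 + n^2*(138 - 293*m) + n*(-432*m^2 + 359*m - 72)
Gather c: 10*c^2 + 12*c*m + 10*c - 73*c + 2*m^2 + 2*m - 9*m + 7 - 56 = 10*c^2 + c*(12*m - 63) + 2*m^2 - 7*m - 49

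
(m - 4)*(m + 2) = m^2 - 2*m - 8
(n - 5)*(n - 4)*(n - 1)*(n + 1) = n^4 - 9*n^3 + 19*n^2 + 9*n - 20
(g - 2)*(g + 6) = g^2 + 4*g - 12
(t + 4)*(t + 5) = t^2 + 9*t + 20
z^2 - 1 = (z - 1)*(z + 1)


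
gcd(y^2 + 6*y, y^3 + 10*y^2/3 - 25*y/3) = y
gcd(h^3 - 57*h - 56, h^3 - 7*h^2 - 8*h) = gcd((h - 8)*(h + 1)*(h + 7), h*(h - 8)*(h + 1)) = h^2 - 7*h - 8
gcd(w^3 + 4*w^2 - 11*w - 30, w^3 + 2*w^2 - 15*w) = w^2 + 2*w - 15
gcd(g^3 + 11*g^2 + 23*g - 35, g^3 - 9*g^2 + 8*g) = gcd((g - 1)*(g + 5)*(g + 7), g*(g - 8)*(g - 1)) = g - 1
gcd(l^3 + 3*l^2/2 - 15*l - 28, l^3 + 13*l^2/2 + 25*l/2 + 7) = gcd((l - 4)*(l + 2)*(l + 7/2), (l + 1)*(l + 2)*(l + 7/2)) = l^2 + 11*l/2 + 7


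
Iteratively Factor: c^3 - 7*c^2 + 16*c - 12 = (c - 2)*(c^2 - 5*c + 6) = (c - 2)^2*(c - 3)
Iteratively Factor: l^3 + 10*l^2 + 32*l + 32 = (l + 4)*(l^2 + 6*l + 8) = (l + 4)^2*(l + 2)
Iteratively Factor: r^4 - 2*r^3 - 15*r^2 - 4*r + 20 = (r + 2)*(r^3 - 4*r^2 - 7*r + 10) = (r - 5)*(r + 2)*(r^2 + r - 2) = (r - 5)*(r + 2)^2*(r - 1)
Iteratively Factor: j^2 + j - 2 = (j - 1)*(j + 2)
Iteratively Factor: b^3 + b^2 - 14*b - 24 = (b + 3)*(b^2 - 2*b - 8) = (b + 2)*(b + 3)*(b - 4)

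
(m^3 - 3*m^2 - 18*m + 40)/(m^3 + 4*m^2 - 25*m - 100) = (m - 2)/(m + 5)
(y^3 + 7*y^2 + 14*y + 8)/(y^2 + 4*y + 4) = (y^2 + 5*y + 4)/(y + 2)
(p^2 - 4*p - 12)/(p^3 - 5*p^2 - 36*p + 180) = (p + 2)/(p^2 + p - 30)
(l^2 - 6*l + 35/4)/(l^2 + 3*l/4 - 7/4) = (4*l^2 - 24*l + 35)/(4*l^2 + 3*l - 7)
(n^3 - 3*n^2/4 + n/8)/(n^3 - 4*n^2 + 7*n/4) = (4*n - 1)/(2*(2*n - 7))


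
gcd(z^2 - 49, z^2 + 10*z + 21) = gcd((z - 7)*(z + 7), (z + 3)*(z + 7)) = z + 7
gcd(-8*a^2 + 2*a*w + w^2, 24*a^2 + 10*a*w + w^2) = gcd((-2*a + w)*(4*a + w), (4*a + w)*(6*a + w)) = 4*a + w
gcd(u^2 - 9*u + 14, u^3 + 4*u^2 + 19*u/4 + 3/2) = 1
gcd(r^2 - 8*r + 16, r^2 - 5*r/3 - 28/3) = r - 4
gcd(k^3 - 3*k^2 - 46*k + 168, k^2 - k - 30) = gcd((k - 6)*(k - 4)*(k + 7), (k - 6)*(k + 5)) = k - 6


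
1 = 1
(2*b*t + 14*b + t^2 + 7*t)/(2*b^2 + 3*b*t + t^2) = (t + 7)/(b + t)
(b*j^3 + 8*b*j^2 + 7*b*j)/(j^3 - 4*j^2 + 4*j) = b*(j^2 + 8*j + 7)/(j^2 - 4*j + 4)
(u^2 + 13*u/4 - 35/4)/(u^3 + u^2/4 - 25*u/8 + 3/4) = 2*(4*u^2 + 13*u - 35)/(8*u^3 + 2*u^2 - 25*u + 6)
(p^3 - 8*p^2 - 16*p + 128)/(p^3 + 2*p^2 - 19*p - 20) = (p^2 - 4*p - 32)/(p^2 + 6*p + 5)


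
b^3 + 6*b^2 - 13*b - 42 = (b - 3)*(b + 2)*(b + 7)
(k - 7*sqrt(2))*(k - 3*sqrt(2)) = k^2 - 10*sqrt(2)*k + 42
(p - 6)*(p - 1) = p^2 - 7*p + 6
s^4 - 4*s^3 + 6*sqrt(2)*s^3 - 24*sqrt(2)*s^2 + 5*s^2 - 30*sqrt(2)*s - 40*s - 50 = (s - 5)*(s + 1)*(s + sqrt(2))*(s + 5*sqrt(2))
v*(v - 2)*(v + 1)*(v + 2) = v^4 + v^3 - 4*v^2 - 4*v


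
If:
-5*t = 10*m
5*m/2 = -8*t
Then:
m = 0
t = 0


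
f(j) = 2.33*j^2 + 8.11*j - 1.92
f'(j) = 4.66*j + 8.11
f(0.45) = 2.20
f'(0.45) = 10.21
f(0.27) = 0.44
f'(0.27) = 9.37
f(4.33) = 76.88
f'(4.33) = 28.29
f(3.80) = 62.54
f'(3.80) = 25.82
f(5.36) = 108.49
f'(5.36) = 33.09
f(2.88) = 40.76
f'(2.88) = 21.53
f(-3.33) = -3.09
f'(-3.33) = -7.41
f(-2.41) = -7.93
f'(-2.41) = -3.12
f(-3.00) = -5.28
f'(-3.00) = -5.87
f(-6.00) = 33.30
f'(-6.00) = -19.85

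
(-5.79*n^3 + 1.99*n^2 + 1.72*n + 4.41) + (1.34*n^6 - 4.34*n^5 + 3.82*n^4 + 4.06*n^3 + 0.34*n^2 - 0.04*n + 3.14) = 1.34*n^6 - 4.34*n^5 + 3.82*n^4 - 1.73*n^3 + 2.33*n^2 + 1.68*n + 7.55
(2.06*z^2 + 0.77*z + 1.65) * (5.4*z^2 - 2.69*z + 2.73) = 11.124*z^4 - 1.3834*z^3 + 12.4625*z^2 - 2.3364*z + 4.5045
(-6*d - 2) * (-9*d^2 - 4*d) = 54*d^3 + 42*d^2 + 8*d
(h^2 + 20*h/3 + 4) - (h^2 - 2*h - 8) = 26*h/3 + 12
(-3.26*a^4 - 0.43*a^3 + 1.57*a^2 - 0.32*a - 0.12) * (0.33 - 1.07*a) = 3.4882*a^5 - 0.6157*a^4 - 1.8218*a^3 + 0.8605*a^2 + 0.0228*a - 0.0396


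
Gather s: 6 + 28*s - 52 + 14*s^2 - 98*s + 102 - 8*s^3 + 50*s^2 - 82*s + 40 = -8*s^3 + 64*s^2 - 152*s + 96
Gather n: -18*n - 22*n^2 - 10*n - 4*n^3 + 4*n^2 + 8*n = -4*n^3 - 18*n^2 - 20*n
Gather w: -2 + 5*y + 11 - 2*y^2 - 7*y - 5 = -2*y^2 - 2*y + 4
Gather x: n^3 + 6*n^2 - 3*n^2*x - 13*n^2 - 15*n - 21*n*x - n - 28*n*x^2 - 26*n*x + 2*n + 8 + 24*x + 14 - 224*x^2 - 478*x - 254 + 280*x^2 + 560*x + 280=n^3 - 7*n^2 - 14*n + x^2*(56 - 28*n) + x*(-3*n^2 - 47*n + 106) + 48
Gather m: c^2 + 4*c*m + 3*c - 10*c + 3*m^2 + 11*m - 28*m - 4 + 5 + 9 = c^2 - 7*c + 3*m^2 + m*(4*c - 17) + 10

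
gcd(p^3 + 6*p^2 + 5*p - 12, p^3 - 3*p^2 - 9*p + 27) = p + 3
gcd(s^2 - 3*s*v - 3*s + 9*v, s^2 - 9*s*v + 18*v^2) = s - 3*v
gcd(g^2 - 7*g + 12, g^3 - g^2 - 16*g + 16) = g - 4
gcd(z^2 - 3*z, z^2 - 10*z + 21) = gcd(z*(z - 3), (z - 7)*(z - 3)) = z - 3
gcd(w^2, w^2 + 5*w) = w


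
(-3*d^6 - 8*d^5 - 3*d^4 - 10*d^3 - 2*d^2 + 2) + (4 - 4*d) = -3*d^6 - 8*d^5 - 3*d^4 - 10*d^3 - 2*d^2 - 4*d + 6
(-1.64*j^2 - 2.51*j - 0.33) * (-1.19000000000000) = 1.9516*j^2 + 2.9869*j + 0.3927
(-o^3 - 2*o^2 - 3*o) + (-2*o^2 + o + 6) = -o^3 - 4*o^2 - 2*o + 6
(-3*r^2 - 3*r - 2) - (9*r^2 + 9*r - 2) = -12*r^2 - 12*r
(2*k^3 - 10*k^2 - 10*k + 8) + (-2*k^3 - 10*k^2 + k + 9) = -20*k^2 - 9*k + 17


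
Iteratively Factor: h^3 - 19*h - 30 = (h - 5)*(h^2 + 5*h + 6) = (h - 5)*(h + 3)*(h + 2)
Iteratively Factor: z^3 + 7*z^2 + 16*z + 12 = (z + 3)*(z^2 + 4*z + 4) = (z + 2)*(z + 3)*(z + 2)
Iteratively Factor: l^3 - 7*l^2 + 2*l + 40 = (l + 2)*(l^2 - 9*l + 20) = (l - 5)*(l + 2)*(l - 4)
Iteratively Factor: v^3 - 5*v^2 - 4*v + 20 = (v - 2)*(v^2 - 3*v - 10) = (v - 5)*(v - 2)*(v + 2)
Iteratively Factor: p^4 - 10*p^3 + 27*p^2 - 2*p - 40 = (p - 4)*(p^3 - 6*p^2 + 3*p + 10) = (p - 4)*(p + 1)*(p^2 - 7*p + 10) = (p - 5)*(p - 4)*(p + 1)*(p - 2)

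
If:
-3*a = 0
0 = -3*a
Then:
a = 0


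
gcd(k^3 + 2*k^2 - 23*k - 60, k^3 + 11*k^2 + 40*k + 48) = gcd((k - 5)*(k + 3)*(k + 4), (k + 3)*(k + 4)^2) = k^2 + 7*k + 12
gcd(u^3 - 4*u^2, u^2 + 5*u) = u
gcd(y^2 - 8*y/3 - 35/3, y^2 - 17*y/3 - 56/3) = y + 7/3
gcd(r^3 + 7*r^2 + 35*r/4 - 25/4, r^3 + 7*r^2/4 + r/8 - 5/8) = r - 1/2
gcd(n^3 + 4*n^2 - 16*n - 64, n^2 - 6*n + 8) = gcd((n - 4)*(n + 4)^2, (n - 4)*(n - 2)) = n - 4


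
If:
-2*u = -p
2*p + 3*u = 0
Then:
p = 0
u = 0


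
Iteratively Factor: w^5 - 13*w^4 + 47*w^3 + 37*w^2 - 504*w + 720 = (w + 3)*(w^4 - 16*w^3 + 95*w^2 - 248*w + 240) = (w - 4)*(w + 3)*(w^3 - 12*w^2 + 47*w - 60) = (w - 5)*(w - 4)*(w + 3)*(w^2 - 7*w + 12) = (w - 5)*(w - 4)^2*(w + 3)*(w - 3)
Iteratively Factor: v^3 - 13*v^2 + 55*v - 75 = (v - 5)*(v^2 - 8*v + 15) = (v - 5)^2*(v - 3)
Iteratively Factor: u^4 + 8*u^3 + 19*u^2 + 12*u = (u + 1)*(u^3 + 7*u^2 + 12*u) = u*(u + 1)*(u^2 + 7*u + 12) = u*(u + 1)*(u + 3)*(u + 4)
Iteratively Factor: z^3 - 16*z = (z + 4)*(z^2 - 4*z) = z*(z + 4)*(z - 4)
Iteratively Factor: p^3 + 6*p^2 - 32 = (p + 4)*(p^2 + 2*p - 8) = (p + 4)^2*(p - 2)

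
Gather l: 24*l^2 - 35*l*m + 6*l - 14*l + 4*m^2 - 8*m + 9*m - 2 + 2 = 24*l^2 + l*(-35*m - 8) + 4*m^2 + m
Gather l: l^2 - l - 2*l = l^2 - 3*l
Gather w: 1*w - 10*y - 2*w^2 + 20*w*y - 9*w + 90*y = -2*w^2 + w*(20*y - 8) + 80*y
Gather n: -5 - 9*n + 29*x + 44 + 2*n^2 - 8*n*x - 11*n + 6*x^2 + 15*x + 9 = 2*n^2 + n*(-8*x - 20) + 6*x^2 + 44*x + 48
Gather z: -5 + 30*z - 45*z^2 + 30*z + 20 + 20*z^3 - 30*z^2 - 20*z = 20*z^3 - 75*z^2 + 40*z + 15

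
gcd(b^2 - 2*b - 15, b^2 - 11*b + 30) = b - 5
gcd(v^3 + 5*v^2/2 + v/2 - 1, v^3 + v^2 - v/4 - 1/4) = v^2 + v/2 - 1/2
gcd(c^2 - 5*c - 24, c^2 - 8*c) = c - 8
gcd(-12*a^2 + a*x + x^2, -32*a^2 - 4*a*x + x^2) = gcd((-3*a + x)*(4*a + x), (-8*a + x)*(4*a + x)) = 4*a + x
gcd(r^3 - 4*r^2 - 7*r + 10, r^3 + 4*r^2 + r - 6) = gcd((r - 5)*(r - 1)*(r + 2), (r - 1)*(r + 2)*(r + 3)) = r^2 + r - 2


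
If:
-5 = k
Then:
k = -5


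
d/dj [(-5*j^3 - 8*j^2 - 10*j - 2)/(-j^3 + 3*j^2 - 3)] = (-23*j^4 - 20*j^3 + 69*j^2 + 60*j + 30)/(j^6 - 6*j^5 + 9*j^4 + 6*j^3 - 18*j^2 + 9)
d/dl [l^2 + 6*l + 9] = 2*l + 6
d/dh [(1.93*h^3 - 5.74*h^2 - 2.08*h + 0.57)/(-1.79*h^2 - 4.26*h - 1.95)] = (-3.4547*h^4 - 16.4436*h^3 + 9.4387*h^2 + 24.4266*h + 6.4842)/(3.2041*h^4 + 15.2508*h^3 + 25.1286*h^2 + 16.614*h + 3.8025)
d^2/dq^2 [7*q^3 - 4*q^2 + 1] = 42*q - 8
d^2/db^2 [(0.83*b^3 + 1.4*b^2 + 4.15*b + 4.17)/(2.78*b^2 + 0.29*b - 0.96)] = (66.458174*b^3 + 214.396056*b^2 + 91.213812*b + 27.850386)/(21.484952*b^6 + 6.723708*b^5 - 21.556398*b^4 - 4.619323*b^3 + 7.443936*b^2 + 0.801792*b - 0.884736)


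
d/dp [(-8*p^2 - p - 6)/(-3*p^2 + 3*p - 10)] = (-27*p^2 + 124*p + 28)/(9*p^4 - 18*p^3 + 69*p^2 - 60*p + 100)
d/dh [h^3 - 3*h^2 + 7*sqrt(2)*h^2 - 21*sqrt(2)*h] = 3*h^2 - 6*h + 14*sqrt(2)*h - 21*sqrt(2)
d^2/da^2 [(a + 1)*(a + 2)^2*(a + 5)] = 12*a^2 + 60*a + 66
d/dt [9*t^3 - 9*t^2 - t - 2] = 27*t^2 - 18*t - 1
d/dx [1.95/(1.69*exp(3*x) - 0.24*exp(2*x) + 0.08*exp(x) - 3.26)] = (-9.8865*exp(2*x) + 0.936*exp(x) - 0.156)*exp(x)/(1.69*exp(3*x) - 0.24*exp(2*x) + 0.08*exp(x) - 3.26)^2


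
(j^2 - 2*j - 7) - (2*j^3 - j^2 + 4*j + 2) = -2*j^3 + 2*j^2 - 6*j - 9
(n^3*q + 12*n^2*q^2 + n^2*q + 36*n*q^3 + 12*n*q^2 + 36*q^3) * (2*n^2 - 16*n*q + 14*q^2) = 2*n^5*q + 8*n^4*q^2 + 2*n^4*q - 106*n^3*q^3 + 8*n^3*q^2 - 408*n^2*q^4 - 106*n^2*q^3 + 504*n*q^5 - 408*n*q^4 + 504*q^5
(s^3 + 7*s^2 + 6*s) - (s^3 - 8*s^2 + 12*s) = 15*s^2 - 6*s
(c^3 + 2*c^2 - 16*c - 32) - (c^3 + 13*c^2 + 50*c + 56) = -11*c^2 - 66*c - 88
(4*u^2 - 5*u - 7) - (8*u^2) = -4*u^2 - 5*u - 7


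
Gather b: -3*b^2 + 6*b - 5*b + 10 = -3*b^2 + b + 10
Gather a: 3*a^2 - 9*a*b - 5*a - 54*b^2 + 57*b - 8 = 3*a^2 + a*(-9*b - 5) - 54*b^2 + 57*b - 8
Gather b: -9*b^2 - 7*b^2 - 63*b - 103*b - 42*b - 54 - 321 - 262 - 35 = -16*b^2 - 208*b - 672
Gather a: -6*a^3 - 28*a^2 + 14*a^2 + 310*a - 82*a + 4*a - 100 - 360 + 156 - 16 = -6*a^3 - 14*a^2 + 232*a - 320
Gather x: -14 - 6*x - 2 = -6*x - 16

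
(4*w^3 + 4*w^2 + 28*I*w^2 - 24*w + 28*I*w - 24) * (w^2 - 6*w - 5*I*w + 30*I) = 4*w^5 - 20*w^4 + 8*I*w^4 + 92*w^3 - 40*I*w^3 - 580*w^2 + 72*I*w^2 - 696*w - 600*I*w - 720*I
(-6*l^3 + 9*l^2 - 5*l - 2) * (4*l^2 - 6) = -24*l^5 + 36*l^4 + 16*l^3 - 62*l^2 + 30*l + 12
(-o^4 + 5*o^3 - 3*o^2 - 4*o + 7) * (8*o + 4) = -8*o^5 + 36*o^4 - 4*o^3 - 44*o^2 + 40*o + 28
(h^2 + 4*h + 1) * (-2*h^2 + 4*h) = -2*h^4 - 4*h^3 + 14*h^2 + 4*h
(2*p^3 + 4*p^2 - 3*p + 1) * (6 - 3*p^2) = -6*p^5 - 12*p^4 + 21*p^3 + 21*p^2 - 18*p + 6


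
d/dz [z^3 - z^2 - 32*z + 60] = 3*z^2 - 2*z - 32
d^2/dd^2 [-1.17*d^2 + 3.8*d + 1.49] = -2.34000000000000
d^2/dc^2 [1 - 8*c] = 0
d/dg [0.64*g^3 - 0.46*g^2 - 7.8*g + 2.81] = 1.92*g^2 - 0.92*g - 7.8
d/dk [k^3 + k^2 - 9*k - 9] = 3*k^2 + 2*k - 9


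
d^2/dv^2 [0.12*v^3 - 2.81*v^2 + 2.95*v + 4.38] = 0.72*v - 5.62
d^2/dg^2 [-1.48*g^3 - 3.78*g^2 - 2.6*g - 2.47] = -8.88*g - 7.56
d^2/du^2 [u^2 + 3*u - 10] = 2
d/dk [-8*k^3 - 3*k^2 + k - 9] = -24*k^2 - 6*k + 1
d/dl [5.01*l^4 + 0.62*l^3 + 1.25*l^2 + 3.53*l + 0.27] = 20.04*l^3 + 1.86*l^2 + 2.5*l + 3.53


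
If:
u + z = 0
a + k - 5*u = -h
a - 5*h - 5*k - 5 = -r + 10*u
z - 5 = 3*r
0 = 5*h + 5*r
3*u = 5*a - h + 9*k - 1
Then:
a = 1323/136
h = 293/136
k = -621/136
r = -293/136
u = 199/136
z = -199/136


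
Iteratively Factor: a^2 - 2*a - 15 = (a - 5)*(a + 3)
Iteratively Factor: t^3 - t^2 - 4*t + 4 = (t - 2)*(t^2 + t - 2) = (t - 2)*(t - 1)*(t + 2)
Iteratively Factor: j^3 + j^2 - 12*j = (j)*(j^2 + j - 12) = j*(j + 4)*(j - 3)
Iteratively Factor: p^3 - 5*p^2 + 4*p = (p - 4)*(p^2 - p) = p*(p - 4)*(p - 1)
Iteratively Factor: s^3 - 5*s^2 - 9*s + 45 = (s - 5)*(s^2 - 9) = (s - 5)*(s + 3)*(s - 3)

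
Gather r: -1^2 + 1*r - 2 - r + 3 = 0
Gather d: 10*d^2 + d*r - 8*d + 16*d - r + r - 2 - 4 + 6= 10*d^2 + d*(r + 8)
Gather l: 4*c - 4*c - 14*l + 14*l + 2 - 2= 0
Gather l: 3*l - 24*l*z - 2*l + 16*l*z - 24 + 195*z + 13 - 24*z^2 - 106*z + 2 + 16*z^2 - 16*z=l*(1 - 8*z) - 8*z^2 + 73*z - 9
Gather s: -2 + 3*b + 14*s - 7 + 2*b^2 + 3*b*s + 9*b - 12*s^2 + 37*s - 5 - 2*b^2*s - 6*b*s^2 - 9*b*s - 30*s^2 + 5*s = 2*b^2 + 12*b + s^2*(-6*b - 42) + s*(-2*b^2 - 6*b + 56) - 14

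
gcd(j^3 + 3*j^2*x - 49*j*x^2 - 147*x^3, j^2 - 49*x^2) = -j^2 + 49*x^2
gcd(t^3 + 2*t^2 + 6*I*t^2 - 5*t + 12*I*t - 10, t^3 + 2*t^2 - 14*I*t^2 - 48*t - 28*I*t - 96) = t + 2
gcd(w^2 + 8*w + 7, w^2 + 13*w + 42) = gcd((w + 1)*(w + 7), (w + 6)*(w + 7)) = w + 7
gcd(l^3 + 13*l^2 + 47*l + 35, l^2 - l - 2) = l + 1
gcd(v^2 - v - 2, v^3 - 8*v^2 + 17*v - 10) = v - 2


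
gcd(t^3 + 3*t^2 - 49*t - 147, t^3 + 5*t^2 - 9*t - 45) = t + 3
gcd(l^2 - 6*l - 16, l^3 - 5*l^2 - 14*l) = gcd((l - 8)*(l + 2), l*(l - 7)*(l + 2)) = l + 2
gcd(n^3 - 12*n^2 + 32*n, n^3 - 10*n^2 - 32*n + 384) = n - 8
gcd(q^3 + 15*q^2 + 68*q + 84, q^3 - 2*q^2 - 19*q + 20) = 1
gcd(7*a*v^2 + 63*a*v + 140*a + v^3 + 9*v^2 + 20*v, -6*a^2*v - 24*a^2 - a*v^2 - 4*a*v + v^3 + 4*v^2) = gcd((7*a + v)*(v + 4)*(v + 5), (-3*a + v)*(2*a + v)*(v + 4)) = v + 4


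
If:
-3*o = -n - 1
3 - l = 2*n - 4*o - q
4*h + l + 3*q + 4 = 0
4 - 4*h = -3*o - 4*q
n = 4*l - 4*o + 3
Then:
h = 5/62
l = 121/124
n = 74/31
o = 35/31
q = -219/124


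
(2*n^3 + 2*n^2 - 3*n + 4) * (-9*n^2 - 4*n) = -18*n^5 - 26*n^4 + 19*n^3 - 24*n^2 - 16*n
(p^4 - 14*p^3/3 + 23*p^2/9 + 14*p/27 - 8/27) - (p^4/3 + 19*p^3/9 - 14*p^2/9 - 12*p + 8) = 2*p^4/3 - 61*p^3/9 + 37*p^2/9 + 338*p/27 - 224/27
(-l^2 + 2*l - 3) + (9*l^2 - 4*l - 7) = 8*l^2 - 2*l - 10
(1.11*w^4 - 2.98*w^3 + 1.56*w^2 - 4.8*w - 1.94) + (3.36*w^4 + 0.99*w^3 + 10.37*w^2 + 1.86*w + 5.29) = 4.47*w^4 - 1.99*w^3 + 11.93*w^2 - 2.94*w + 3.35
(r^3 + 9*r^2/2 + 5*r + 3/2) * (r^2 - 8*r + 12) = r^5 - 7*r^4/2 - 19*r^3 + 31*r^2/2 + 48*r + 18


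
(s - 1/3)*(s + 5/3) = s^2 + 4*s/3 - 5/9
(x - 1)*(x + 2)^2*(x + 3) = x^4 + 6*x^3 + 9*x^2 - 4*x - 12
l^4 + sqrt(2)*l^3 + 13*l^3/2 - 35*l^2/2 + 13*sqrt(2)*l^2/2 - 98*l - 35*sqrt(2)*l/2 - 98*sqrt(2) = (l - 4)*(l + 7/2)*(l + 7)*(l + sqrt(2))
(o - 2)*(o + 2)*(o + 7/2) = o^3 + 7*o^2/2 - 4*o - 14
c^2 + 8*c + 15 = (c + 3)*(c + 5)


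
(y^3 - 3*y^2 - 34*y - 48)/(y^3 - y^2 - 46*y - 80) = (y + 3)/(y + 5)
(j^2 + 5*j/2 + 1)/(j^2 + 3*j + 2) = (j + 1/2)/(j + 1)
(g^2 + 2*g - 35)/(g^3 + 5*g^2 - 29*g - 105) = 1/(g + 3)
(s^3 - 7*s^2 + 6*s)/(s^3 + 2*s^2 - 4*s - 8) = s*(s^2 - 7*s + 6)/(s^3 + 2*s^2 - 4*s - 8)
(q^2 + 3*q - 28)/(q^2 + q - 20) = (q + 7)/(q + 5)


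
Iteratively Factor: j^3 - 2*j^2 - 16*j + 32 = (j + 4)*(j^2 - 6*j + 8) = (j - 2)*(j + 4)*(j - 4)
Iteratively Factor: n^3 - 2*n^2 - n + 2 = (n - 2)*(n^2 - 1) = (n - 2)*(n + 1)*(n - 1)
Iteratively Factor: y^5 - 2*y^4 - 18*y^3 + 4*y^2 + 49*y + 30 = (y + 1)*(y^4 - 3*y^3 - 15*y^2 + 19*y + 30) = (y + 1)*(y + 3)*(y^3 - 6*y^2 + 3*y + 10) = (y - 2)*(y + 1)*(y + 3)*(y^2 - 4*y - 5) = (y - 5)*(y - 2)*(y + 1)*(y + 3)*(y + 1)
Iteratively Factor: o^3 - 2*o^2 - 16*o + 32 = (o + 4)*(o^2 - 6*o + 8) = (o - 4)*(o + 4)*(o - 2)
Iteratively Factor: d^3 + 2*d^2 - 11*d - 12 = (d + 4)*(d^2 - 2*d - 3) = (d - 3)*(d + 4)*(d + 1)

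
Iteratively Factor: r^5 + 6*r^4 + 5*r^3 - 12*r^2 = (r - 1)*(r^4 + 7*r^3 + 12*r^2) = r*(r - 1)*(r^3 + 7*r^2 + 12*r) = r^2*(r - 1)*(r^2 + 7*r + 12) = r^2*(r - 1)*(r + 4)*(r + 3)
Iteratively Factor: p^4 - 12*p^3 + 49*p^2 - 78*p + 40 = (p - 5)*(p^3 - 7*p^2 + 14*p - 8) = (p - 5)*(p - 2)*(p^2 - 5*p + 4) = (p - 5)*(p - 2)*(p - 1)*(p - 4)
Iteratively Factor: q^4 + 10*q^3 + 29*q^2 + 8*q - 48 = (q - 1)*(q^3 + 11*q^2 + 40*q + 48) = (q - 1)*(q + 4)*(q^2 + 7*q + 12) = (q - 1)*(q + 4)^2*(q + 3)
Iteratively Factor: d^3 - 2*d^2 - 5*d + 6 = (d - 3)*(d^2 + d - 2) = (d - 3)*(d - 1)*(d + 2)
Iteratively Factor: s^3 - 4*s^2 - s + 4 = (s - 1)*(s^2 - 3*s - 4) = (s - 1)*(s + 1)*(s - 4)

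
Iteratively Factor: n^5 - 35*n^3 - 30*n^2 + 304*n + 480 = (n - 4)*(n^4 + 4*n^3 - 19*n^2 - 106*n - 120) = (n - 4)*(n + 3)*(n^3 + n^2 - 22*n - 40) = (n - 4)*(n + 2)*(n + 3)*(n^2 - n - 20) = (n - 4)*(n + 2)*(n + 3)*(n + 4)*(n - 5)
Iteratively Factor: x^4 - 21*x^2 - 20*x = (x + 4)*(x^3 - 4*x^2 - 5*x) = x*(x + 4)*(x^2 - 4*x - 5) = x*(x + 1)*(x + 4)*(x - 5)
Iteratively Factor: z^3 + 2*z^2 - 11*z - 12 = (z + 4)*(z^2 - 2*z - 3) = (z + 1)*(z + 4)*(z - 3)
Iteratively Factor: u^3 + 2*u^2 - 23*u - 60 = (u + 3)*(u^2 - u - 20) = (u + 3)*(u + 4)*(u - 5)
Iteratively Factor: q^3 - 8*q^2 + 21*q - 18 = (q - 2)*(q^2 - 6*q + 9) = (q - 3)*(q - 2)*(q - 3)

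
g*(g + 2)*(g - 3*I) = g^3 + 2*g^2 - 3*I*g^2 - 6*I*g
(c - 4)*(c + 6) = c^2 + 2*c - 24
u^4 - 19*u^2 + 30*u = u*(u - 3)*(u - 2)*(u + 5)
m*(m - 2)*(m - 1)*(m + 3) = m^4 - 7*m^2 + 6*m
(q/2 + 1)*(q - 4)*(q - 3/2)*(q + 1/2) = q^4/2 - 3*q^3/2 - 27*q^2/8 + 19*q/4 + 3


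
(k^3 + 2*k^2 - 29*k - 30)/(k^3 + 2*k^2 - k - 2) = (k^2 + k - 30)/(k^2 + k - 2)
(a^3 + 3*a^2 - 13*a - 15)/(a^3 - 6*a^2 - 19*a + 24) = (a^3 + 3*a^2 - 13*a - 15)/(a^3 - 6*a^2 - 19*a + 24)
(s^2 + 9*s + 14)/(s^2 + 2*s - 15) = (s^2 + 9*s + 14)/(s^2 + 2*s - 15)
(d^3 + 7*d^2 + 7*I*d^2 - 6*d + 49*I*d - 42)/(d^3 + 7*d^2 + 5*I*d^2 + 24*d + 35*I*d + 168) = (d^2 + 7*I*d - 6)/(d^2 + 5*I*d + 24)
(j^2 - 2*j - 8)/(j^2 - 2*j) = (j^2 - 2*j - 8)/(j*(j - 2))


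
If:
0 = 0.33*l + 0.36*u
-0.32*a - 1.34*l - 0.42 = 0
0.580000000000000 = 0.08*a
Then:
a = 7.25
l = -2.04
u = 1.87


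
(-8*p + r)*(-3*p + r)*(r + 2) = 24*p^2*r + 48*p^2 - 11*p*r^2 - 22*p*r + r^3 + 2*r^2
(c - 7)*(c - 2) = c^2 - 9*c + 14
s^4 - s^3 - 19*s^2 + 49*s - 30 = (s - 3)*(s - 2)*(s - 1)*(s + 5)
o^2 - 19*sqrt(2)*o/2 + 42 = (o - 6*sqrt(2))*(o - 7*sqrt(2)/2)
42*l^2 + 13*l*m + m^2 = (6*l + m)*(7*l + m)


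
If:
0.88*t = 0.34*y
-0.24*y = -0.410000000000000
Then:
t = 0.66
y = 1.71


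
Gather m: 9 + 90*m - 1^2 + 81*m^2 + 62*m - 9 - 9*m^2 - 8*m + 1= 72*m^2 + 144*m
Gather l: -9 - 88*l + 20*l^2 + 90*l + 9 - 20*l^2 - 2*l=0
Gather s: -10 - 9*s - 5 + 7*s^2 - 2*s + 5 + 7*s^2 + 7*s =14*s^2 - 4*s - 10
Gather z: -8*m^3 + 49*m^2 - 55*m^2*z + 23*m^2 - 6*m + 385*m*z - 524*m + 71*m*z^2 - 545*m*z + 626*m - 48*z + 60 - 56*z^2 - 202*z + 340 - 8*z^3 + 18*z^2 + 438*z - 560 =-8*m^3 + 72*m^2 + 96*m - 8*z^3 + z^2*(71*m - 38) + z*(-55*m^2 - 160*m + 188) - 160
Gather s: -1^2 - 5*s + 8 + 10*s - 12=5*s - 5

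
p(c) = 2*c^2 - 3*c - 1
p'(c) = 4*c - 3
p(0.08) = -1.23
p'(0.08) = -2.68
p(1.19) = -1.74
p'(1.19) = 1.76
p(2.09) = 1.47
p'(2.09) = 5.36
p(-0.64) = 1.74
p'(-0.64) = -5.56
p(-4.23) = 47.48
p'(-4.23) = -19.92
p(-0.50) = 1.00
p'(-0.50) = -5.00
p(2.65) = 5.10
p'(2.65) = 7.60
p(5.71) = 47.08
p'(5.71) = 19.84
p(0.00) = -1.00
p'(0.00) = -3.00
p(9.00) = 134.00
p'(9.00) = 33.00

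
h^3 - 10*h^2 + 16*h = h*(h - 8)*(h - 2)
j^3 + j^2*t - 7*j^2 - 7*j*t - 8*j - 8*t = (j - 8)*(j + 1)*(j + t)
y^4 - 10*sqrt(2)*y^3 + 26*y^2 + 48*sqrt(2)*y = y*(y - 8*sqrt(2))*(y - 3*sqrt(2))*(y + sqrt(2))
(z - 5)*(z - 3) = z^2 - 8*z + 15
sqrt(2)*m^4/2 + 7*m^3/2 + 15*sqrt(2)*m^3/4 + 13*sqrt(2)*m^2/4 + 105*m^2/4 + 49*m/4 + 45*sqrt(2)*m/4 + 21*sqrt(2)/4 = (m + 1/2)*(m + 7)*(m + 3*sqrt(2))*(sqrt(2)*m/2 + 1/2)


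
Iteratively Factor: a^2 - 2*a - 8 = (a + 2)*(a - 4)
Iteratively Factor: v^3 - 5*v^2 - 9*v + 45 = (v - 3)*(v^2 - 2*v - 15) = (v - 5)*(v - 3)*(v + 3)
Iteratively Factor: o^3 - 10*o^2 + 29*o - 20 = (o - 1)*(o^2 - 9*o + 20) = (o - 4)*(o - 1)*(o - 5)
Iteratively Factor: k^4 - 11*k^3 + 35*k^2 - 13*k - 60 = (k - 5)*(k^3 - 6*k^2 + 5*k + 12) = (k - 5)*(k + 1)*(k^2 - 7*k + 12) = (k - 5)*(k - 4)*(k + 1)*(k - 3)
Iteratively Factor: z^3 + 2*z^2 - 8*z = (z + 4)*(z^2 - 2*z) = z*(z + 4)*(z - 2)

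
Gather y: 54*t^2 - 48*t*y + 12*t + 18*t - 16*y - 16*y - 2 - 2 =54*t^2 + 30*t + y*(-48*t - 32) - 4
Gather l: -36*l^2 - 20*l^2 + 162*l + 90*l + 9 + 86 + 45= -56*l^2 + 252*l + 140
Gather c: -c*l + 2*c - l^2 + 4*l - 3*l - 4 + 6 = c*(2 - l) - l^2 + l + 2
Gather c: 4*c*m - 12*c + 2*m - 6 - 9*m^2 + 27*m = c*(4*m - 12) - 9*m^2 + 29*m - 6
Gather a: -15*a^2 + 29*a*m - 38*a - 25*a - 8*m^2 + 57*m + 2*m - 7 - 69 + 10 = -15*a^2 + a*(29*m - 63) - 8*m^2 + 59*m - 66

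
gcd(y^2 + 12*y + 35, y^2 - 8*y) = 1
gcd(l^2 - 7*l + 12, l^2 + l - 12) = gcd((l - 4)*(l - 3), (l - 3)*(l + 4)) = l - 3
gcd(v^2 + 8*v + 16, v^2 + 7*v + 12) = v + 4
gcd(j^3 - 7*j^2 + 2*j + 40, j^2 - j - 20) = j - 5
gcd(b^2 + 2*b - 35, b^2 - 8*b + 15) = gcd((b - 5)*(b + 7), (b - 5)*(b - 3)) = b - 5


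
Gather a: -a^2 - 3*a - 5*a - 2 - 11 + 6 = -a^2 - 8*a - 7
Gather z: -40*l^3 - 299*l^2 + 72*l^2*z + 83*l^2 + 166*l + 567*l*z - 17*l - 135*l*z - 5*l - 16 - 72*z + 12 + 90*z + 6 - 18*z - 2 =-40*l^3 - 216*l^2 + 144*l + z*(72*l^2 + 432*l)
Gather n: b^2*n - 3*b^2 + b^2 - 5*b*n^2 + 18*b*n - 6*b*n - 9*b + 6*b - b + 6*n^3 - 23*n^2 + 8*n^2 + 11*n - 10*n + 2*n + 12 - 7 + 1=-2*b^2 - 4*b + 6*n^3 + n^2*(-5*b - 15) + n*(b^2 + 12*b + 3) + 6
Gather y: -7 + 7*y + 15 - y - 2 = 6*y + 6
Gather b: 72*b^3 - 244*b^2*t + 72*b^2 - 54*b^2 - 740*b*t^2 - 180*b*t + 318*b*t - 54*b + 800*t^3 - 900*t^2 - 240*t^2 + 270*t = 72*b^3 + b^2*(18 - 244*t) + b*(-740*t^2 + 138*t - 54) + 800*t^3 - 1140*t^2 + 270*t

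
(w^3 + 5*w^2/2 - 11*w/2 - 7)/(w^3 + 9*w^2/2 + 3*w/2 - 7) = (w^2 - w - 2)/(w^2 + w - 2)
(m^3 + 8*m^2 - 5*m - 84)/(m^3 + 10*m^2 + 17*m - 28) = (m - 3)/(m - 1)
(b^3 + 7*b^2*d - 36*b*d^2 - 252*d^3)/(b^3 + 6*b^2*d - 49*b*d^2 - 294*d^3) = (b - 6*d)/(b - 7*d)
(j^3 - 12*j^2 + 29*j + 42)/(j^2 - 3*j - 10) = (-j^3 + 12*j^2 - 29*j - 42)/(-j^2 + 3*j + 10)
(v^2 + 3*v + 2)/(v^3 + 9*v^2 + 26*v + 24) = (v + 1)/(v^2 + 7*v + 12)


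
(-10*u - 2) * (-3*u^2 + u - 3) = 30*u^3 - 4*u^2 + 28*u + 6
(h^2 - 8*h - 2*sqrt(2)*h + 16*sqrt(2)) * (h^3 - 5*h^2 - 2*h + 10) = h^5 - 13*h^4 - 2*sqrt(2)*h^4 + 26*sqrt(2)*h^3 + 38*h^3 - 76*sqrt(2)*h^2 + 26*h^2 - 80*h - 52*sqrt(2)*h + 160*sqrt(2)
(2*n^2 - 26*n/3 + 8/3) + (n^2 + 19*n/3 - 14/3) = 3*n^2 - 7*n/3 - 2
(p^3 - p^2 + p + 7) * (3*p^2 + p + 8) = 3*p^5 - 2*p^4 + 10*p^3 + 14*p^2 + 15*p + 56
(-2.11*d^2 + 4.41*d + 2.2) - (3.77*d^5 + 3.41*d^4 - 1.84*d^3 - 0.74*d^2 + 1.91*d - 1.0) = -3.77*d^5 - 3.41*d^4 + 1.84*d^3 - 1.37*d^2 + 2.5*d + 3.2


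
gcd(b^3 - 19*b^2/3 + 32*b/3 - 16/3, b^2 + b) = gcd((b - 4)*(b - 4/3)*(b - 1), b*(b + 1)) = 1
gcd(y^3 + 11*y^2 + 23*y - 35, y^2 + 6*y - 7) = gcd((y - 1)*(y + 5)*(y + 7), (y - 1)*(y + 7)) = y^2 + 6*y - 7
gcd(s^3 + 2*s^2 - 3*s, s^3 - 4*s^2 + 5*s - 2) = s - 1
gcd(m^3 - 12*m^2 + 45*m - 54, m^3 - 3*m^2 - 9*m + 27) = m^2 - 6*m + 9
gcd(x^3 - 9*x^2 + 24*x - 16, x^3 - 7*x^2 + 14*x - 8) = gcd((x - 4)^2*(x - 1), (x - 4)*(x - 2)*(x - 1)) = x^2 - 5*x + 4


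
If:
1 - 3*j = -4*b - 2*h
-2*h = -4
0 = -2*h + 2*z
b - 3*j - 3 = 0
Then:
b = -8/3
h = 2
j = -17/9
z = 2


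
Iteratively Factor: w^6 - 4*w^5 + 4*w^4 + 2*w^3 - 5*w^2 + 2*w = (w - 1)*(w^5 - 3*w^4 + w^3 + 3*w^2 - 2*w) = w*(w - 1)*(w^4 - 3*w^3 + w^2 + 3*w - 2) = w*(w - 1)^2*(w^3 - 2*w^2 - w + 2) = w*(w - 1)^2*(w + 1)*(w^2 - 3*w + 2) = w*(w - 2)*(w - 1)^2*(w + 1)*(w - 1)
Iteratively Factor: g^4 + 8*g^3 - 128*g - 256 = (g + 4)*(g^3 + 4*g^2 - 16*g - 64) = (g - 4)*(g + 4)*(g^2 + 8*g + 16) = (g - 4)*(g + 4)^2*(g + 4)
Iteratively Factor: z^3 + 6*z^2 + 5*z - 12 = (z + 3)*(z^2 + 3*z - 4) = (z - 1)*(z + 3)*(z + 4)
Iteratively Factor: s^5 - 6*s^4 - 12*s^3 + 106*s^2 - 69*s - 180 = (s - 3)*(s^4 - 3*s^3 - 21*s^2 + 43*s + 60) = (s - 3)^2*(s^3 - 21*s - 20) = (s - 3)^2*(s + 1)*(s^2 - s - 20) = (s - 3)^2*(s + 1)*(s + 4)*(s - 5)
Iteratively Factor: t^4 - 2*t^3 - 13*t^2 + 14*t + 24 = (t - 4)*(t^3 + 2*t^2 - 5*t - 6) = (t - 4)*(t + 1)*(t^2 + t - 6) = (t - 4)*(t - 2)*(t + 1)*(t + 3)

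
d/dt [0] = 0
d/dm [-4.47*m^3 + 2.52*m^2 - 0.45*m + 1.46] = -13.41*m^2 + 5.04*m - 0.45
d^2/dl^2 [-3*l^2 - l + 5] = -6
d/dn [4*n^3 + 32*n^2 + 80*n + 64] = 12*n^2 + 64*n + 80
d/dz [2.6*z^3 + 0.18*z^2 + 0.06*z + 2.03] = 7.8*z^2 + 0.36*z + 0.06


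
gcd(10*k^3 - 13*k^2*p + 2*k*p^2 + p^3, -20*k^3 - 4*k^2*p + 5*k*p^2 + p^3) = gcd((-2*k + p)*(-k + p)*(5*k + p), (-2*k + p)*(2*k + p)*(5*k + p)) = -10*k^2 + 3*k*p + p^2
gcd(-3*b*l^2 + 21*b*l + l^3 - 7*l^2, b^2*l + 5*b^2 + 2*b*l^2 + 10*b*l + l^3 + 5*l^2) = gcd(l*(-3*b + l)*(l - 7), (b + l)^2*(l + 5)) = 1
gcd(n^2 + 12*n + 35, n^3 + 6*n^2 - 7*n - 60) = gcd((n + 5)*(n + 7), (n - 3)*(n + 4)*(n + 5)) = n + 5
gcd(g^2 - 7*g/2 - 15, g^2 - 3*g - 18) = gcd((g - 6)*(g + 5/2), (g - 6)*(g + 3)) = g - 6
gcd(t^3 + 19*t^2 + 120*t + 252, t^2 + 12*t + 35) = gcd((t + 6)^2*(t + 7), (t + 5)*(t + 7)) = t + 7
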